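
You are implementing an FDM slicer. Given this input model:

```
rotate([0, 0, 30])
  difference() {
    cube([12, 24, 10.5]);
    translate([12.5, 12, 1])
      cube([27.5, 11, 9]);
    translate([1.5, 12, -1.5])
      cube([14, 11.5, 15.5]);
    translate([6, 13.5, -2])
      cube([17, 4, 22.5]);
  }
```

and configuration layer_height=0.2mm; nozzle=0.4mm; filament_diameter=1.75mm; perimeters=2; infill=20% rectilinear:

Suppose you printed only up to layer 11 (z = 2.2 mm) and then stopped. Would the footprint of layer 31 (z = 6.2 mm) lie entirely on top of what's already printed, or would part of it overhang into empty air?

entirely on top

Compare the two slices. At z = 2.2: the 12×24 cube contributes its full rectangle (area 288.00 mm²); the cube at (12.5, 12) (footprint 27.5×11) is included at this height (area 302.50 mm²); the cube at (1.5, 12) (footprint 14×11.5) is included at this height (area 161.00 mm²); the cube at (6, 13.5) (footprint 17×4) is included at this height (area 68.00 mm²); Taking the first minus the rest: starting from the 12×24 cube (288.00 mm²), the 27.5×11 cube at (12.5, 12) misses the remaining region (no effect); the 14×11.5 cube at (1.5, 12) partially overlaps it — only the 120.75 mm² overlap (of its 161.00 mm²) is removed, clipping the outline; the 17×4 cube at (6, 13.5) misses the remaining region (no effect) — area = 167.25 mm²; (whole slice rotated 30° about Z — lengths, areas and connectivity unchanged). At z = 6.2: the cube is present — its section is the full 12×24 rectangle (area 288.00 mm²); the cube at (12.5, 12) is present — its section is the full 27.5×11 rectangle (area 302.50 mm²); the cube at (1.5, 12) (footprint 14×11.5) is included at this height (area 161.00 mm²); the 17×4 cube at (6, 13.5) contributes its full rectangle (area 68.00 mm²); Taking the first minus the rest: starting from the 12×24 cube (288.00 mm²), the 27.5×11 cube at (12.5, 12) misses the remaining region (no effect); the 14×11.5 cube at (1.5, 12) partially overlaps it — only the 120.75 mm² overlap (of its 161.00 mm²) is removed, clipping the outline; the 17×4 cube at (6, 13.5) misses the remaining region (no effect) — area = 167.25 mm²; (whole slice rotated 30° about Z — lengths, areas and connectivity unchanged). Checking containment: the cross-section at z = 6.2 is a subset of the cross-section at z = 2.2.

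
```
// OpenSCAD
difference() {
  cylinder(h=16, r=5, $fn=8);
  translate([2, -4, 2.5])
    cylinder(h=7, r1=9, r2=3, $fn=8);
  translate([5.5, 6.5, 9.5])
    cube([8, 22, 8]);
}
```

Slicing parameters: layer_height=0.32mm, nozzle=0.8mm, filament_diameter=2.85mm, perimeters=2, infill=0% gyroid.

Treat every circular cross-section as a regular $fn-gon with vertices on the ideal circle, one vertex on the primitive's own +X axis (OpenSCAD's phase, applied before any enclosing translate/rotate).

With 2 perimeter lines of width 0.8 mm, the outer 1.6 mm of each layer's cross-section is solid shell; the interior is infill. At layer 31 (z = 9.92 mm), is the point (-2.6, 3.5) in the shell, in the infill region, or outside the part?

shell

At z = 9.92 mm: the cylinder: section is a regular 8-gon, circumradius r=5; the cone at (2, -4) is absent (z outside [2.5, 9.5]); the cube at (5.5, 6.5) (footprint 8×22) is included at this height; Taking the first minus the rest: starting from the r=5 cylinder, the 8×22 cube at (5.5, 6.5) misses the remaining region (no effect) — 1 connected region. Overall, the cross-section is a single solid region. The nearest boundary edge runs (-3.54, 3.54)→(0.00, 5.00); distance from the point to it = 0.39 mm. The point is inside the cross-section, 0.39 mm from the nearest boundary — within the 1.6 mm shell band (2 × 0.8).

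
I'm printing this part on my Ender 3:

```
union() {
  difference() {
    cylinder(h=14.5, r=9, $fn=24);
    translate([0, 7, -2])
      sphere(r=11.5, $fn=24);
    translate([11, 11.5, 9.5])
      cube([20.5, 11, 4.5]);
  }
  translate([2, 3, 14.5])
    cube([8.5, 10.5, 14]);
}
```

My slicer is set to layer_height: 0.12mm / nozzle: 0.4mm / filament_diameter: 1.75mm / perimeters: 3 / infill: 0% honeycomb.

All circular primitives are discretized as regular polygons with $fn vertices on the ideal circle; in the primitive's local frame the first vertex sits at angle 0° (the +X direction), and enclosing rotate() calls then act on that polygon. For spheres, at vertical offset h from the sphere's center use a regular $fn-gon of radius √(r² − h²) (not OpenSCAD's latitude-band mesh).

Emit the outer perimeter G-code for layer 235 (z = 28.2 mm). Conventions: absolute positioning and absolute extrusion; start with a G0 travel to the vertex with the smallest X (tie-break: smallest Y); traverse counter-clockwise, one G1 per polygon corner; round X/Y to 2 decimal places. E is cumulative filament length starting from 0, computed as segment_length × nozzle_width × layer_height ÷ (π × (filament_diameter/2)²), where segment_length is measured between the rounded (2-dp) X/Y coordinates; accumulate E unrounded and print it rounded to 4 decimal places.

G0 X2.00 Y3.00 Z28.20
G1 X10.50 Y3.00 E0.1696
G1 X10.50 Y13.50 E0.3792
G1 X2.00 Y13.50 E0.5488
G1 X2.00 Y3.00 E0.7583

At z = 28.2 mm: the cylinder is not intersected at this z (z outside [0, 14.5]); the sphere at (0, 7) is not intersected at this z (|z−center|=30.200 > r=11.5); the cube at (11, 11.5) is not intersected at this z (z outside [9.5, 14]); After the difference (first − rest): the first operand is absent here, so nothing remains; the cube at (2, 3) (footprint 8.5×10.5) is included at this height; Combining (union): only the 8.5×10.5 cube at (2, 3) is present, so the union is just that shape — 1 connected region. The outline is a single polygon with 4 vertices. Extrusion per mm of travel: 0.4 × 0.12 / (π × 0.875²) = 0.019956. Accumulating E over each segment gives final E = 0.7583.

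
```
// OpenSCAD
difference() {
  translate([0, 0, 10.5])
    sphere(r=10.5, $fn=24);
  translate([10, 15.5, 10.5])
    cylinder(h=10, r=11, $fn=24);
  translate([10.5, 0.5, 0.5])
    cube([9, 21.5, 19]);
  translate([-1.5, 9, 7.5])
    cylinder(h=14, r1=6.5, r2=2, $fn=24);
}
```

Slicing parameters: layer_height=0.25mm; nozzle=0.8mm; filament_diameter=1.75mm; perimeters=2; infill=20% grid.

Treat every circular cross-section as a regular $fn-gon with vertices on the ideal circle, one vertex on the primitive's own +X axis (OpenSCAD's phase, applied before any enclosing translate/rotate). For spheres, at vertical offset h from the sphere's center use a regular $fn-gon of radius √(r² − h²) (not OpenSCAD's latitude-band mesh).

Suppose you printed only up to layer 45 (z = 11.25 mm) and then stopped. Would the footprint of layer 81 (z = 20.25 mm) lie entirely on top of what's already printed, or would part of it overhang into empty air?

Compare the two slices. At z = 11.25: the r=10.5 sphere contributes a regular 24-gon of circumradius √(10.5²−0.75²) = 10.473 (area = (24/2)·10.473²·sin(360°/24) = 340.67 mm²); the r=11 cylinder at (10, 15.5) gives a regular 24-gon of circumradius 11 (constant along its height) (area = (24/2)·11.000²·sin(360°/24) = 375.81 mm²); the cube at (10.5, 0.5) (footprint 9×21.5) is included at this height (area 193.50 mm²); the cone at (-1.5, 9) (r1=6.5→r2=2) has section circumradius 5.295 here — a regular 24-gon (area = (24/2)·5.295²·sin(360°/24) = 87.07 mm²); Subtracting the remaining from the first: starting from the r=10.5 sphere (340.67 mm²), the r=11 cylinder at (10, 15.5) partially overlaps it — only the 21.12 mm² overlap (of its 375.81 mm²) is removed, clipping the outline; the 9×21.5 cube at (10.5, 0.5) misses the remaining region (no effect); the cone at (-1.5, 9) partially overlaps it — only the 45.70 mm² overlap (of its 87.07 mm²) is removed, clipping the outline — area = 273.85 mm². At z = 20.25: the r=10.5 sphere contributes a regular 24-gon of circumradius √(10.5²−9.75²) = 3.897 (area = (24/2)·3.897²·sin(360°/24) = 47.17 mm²); the cylinder at (10, 15.5): section is a regular 24-gon, circumradius r=11 (area = (24/2)·11.000²·sin(360°/24) = 375.81 mm²); the cube at (10.5, 0.5) is not intersected at this z (z outside [0.5, 19.5]); the cone at (-1.5, 9): at t=0.911 of its height the radius interpolates to r₁+(r₂−r₁)t = 2.402, giving a regular 24-gon of that circumradius (area = (24/2)·2.402²·sin(360°/24) = 17.92 mm²); Subtracting the remaining from the first: starting from the r=10.5 sphere (47.17 mm²), the r=11 cylinder at (10, 15.5) misses the remaining region (no effect); the cone at (-1.5, 9) misses the remaining region (no effect) — area = 47.17 mm². Checking containment: the cross-section at z = 20.25 is a subset of the cross-section at z = 11.25.

entirely on top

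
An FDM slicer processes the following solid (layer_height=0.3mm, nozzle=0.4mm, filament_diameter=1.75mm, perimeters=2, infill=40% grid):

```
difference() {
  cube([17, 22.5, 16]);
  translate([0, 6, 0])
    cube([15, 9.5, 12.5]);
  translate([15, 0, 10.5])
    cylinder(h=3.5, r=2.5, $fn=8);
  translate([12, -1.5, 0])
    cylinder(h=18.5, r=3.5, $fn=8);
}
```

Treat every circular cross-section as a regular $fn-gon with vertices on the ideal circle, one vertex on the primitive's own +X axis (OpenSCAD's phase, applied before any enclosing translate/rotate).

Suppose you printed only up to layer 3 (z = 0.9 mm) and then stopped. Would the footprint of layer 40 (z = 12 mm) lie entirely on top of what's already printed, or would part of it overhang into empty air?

Compare the two slices. At z = 0.9: the cube is present — its section is the full 17×22.5 rectangle (area 382.50 mm²); the 15×9.5 cube at (0, 6) contributes its full rectangle (area 142.50 mm²); the cylinder at (15, 0) does not reach this height (z outside [10.5, 14]); the r=3.5 cylinder at (12, -1.5) gives a regular 8-gon of circumradius 3.5 (constant along its height) (area = (8/2)·3.500²·sin(360°/8) = 34.65 mm²); After the difference (first − rest): starting from the 17×22.5 cube (382.50 mm²), the 15×9.5 cube at (0, 6) lies inside it touching the edge (removes its full 142.50 mm²); the r=3.5 cylinder at (12, -1.5) partially overlaps it — only the 7.76 mm² overlap (of its 34.65 mm²) is removed, clipping the outline — area = 232.24 mm². At z = 12: the cube (footprint 17×22.5) is included at this height (area 382.50 mm²); the cube at (0, 6) is present — its section is the full 15×9.5 rectangle (area 142.50 mm²); the cylinder at (15, 0): section is a regular 8-gon, circumradius r=2.5 (area = (8/2)·2.500²·sin(360°/8) = 17.68 mm²); the cylinder at (12, -1.5): section is a regular 8-gon, circumradius r=3.5 (area = (8/2)·3.500²·sin(360°/8) = 34.65 mm²); Subtracting the remaining from the first: starting from the 17×22.5 cube (382.50 mm²), the 15×9.5 cube at (0, 6) lies inside it touching the edge (removes its full 142.50 mm²); the r=2.5 cylinder at (15, 0) partially overlaps it — only the 8.54 mm² overlap (of its 17.68 mm²) is removed, clipping the outline; the r=3.5 cylinder at (12, -1.5) partially overlaps it — only the 5.39 mm² overlap (of its 34.65 mm²) is removed, clipping the outline — area = 226.07 mm². Checking containment: the cross-section at z = 12 is a subset of the cross-section at z = 0.9.

entirely on top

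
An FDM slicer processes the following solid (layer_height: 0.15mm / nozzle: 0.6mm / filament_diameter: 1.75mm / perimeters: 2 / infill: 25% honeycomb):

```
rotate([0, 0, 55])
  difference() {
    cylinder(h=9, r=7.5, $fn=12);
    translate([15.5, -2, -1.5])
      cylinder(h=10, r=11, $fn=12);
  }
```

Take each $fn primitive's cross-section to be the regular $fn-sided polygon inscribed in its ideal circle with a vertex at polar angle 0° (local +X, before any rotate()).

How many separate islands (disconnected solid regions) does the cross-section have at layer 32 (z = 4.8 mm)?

1

At z = 4.8 mm: the cylinder: section is a regular 12-gon, circumradius r=7.5; the r=11 cylinder at (15.5, -2) gives a regular 12-gon of circumradius 11 (constant along its height); Taking the first minus the rest: starting from the r=7.5 cylinder, the r=11 cylinder at (15.5, -2) partially overlaps it — only the 14.81 mm² overlap (of its 363.00 mm²) is removed, clipping the outline — 1 connected region; (rotated 55° about Z; rotation is an isometry so areas/perimeters/island counts are preserved). Overall, the cross-section is a single solid region. Island count = 1.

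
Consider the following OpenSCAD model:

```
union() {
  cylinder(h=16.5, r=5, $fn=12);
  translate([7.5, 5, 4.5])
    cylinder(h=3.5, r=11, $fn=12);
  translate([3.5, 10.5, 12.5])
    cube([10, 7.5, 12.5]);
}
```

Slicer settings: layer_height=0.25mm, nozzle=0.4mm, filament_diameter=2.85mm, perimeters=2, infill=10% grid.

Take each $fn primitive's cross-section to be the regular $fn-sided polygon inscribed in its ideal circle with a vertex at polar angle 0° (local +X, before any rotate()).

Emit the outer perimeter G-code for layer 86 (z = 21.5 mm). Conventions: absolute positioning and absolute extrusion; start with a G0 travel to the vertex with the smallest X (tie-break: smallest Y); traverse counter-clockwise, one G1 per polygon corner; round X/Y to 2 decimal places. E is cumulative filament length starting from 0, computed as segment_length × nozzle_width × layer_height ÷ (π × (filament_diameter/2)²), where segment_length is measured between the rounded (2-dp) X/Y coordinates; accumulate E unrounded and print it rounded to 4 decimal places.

G0 X3.50 Y10.50 Z21.50
G1 X13.50 Y10.50 E0.1568
G1 X13.50 Y18.00 E0.2743
G1 X3.50 Y18.00 E0.4311
G1 X3.50 Y10.50 E0.5486

At z = 21.5 mm: the cylinder does not reach this height (z outside [0, 16.5]); the cylinder at (7.5, 5) is absent (z outside [4.5, 8]); the 10×7.5 cube at (3.5, 10.5) contributes its full rectangle; Merging all regions: only the 10×7.5 cube at (3.5, 10.5) is present, so the union is just that shape — 1 connected region. The outline is a single polygon with 4 vertices. Extrusion per mm of travel: 0.4 × 0.25 / (π × 1.425²) = 0.015675. Accumulating E over each segment gives final E = 0.5486.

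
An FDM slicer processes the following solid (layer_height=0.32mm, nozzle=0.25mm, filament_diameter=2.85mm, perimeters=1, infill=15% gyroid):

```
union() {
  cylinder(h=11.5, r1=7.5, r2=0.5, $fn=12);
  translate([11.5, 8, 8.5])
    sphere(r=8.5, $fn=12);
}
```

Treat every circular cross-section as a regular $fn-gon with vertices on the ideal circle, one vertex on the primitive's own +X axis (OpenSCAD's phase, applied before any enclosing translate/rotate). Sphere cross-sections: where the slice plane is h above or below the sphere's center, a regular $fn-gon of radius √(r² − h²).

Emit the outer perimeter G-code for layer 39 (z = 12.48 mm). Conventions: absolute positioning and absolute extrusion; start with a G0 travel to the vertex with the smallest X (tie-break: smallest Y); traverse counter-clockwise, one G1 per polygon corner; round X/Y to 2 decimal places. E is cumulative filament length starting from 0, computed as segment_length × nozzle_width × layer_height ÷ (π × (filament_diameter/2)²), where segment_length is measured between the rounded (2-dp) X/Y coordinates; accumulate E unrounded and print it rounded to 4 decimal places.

At z = 12.48 mm: the cone is absent (z outside [0, 11.5]); the sphere at (11.5, 8): section is a regular 12-gon, circumradius = √(r²−h²) = √(8.5²−3.98²) = 7.511; Combining (union): only the r=8.5 sphere at (11.5, 8) is present, so the union is just that shape — 1 connected region. The outline is a single polygon with 12 vertices. Extrusion per mm of travel: 0.25 × 0.32 / (π × 1.425²) = 0.012540. Accumulating E over each segment gives final E = 0.5850.

G0 X3.99 Y8.00 Z12.48
G1 X5.00 Y4.24 E0.0488
G1 X7.74 Y1.50 E0.0974
G1 X11.50 Y0.49 E0.1462
G1 X15.26 Y1.50 E0.1951
G1 X18.00 Y4.24 E0.2437
G1 X19.01 Y8.00 E0.2925
G1 X18.00 Y11.76 E0.3413
G1 X15.26 Y14.50 E0.3899
G1 X11.50 Y15.51 E0.4387
G1 X7.74 Y14.50 E0.4875
G1 X5.00 Y11.76 E0.5361
G1 X3.99 Y8.00 E0.5850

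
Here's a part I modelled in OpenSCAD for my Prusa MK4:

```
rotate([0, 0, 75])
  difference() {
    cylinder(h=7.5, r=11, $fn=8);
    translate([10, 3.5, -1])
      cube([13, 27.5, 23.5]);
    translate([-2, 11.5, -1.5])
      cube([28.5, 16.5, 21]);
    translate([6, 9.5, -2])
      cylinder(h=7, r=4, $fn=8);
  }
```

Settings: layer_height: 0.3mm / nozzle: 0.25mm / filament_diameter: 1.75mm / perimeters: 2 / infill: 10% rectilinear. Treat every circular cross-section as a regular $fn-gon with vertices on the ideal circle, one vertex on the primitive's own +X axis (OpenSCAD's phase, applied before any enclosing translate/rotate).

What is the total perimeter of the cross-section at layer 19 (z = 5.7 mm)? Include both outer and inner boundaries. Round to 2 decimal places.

67.35 mm

At z = 5.7 mm: the r=11 cylinder gives a regular 8-gon of circumradius 11 (constant along its height) (perimeter = 2·8·11.000·sin(180°/8) = 67.35 mm); the cube at (10, 3.5) is present — its section is the full 13×27.5 rectangle (perimeter 81.00 mm); the cube at (-2, 11.5) is present — its section is the full 28.5×16.5 rectangle (perimeter 90.00 mm); the cylinder at (6, 9.5) is not intersected at this z (z outside [-2, 5]); After the difference (first − rest): starting from the r=11 cylinder, the 13×27.5 cube at (10, 3.5) misses the remaining region (no effect); the 28.5×16.5 cube at (-2, 11.5) misses the remaining region (no effect) — boundary = 67.35 mm; (whole slice rotated 75° about Z — lengths, areas and connectivity unchanged). Overall, the cross-section is a single solid region. Total boundary length (outer) = 67.35 mm.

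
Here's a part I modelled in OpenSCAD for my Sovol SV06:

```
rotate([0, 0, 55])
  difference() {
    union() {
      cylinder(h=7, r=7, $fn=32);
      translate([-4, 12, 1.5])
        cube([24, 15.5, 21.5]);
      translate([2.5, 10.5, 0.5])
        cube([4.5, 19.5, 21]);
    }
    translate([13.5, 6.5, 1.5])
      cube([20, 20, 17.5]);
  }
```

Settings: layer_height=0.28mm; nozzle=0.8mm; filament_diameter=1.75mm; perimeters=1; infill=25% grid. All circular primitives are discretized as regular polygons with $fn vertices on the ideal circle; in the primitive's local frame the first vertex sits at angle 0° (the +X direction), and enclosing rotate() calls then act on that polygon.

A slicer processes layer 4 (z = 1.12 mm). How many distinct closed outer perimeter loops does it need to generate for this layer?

At z = 1.12 mm: the cylinder: section is a regular 32-gon, circumradius r=7; the cube at (-4, 12) does not reach this height (z outside [1.5, 23]); the cube at (2.5, 10.5) is present — its section is the full 4.5×19.5 rectangle; Taking the union: the 2 present regions are separate (no shared area or edge), so areas and boundary lengths simply add and each stays a separate island — 2 connected regions; the cube at (13.5, 6.5) does not reach this height (z outside [1.5, 19]); Subtracting the remaining from the first: none of the subtracted shapes is present at this height, so that combined region is unchanged — 2 connected regions; (rotated 55° about Z; rotation is an isometry so areas/perimeters/island counts are preserved). The result has 2 disconnected regions.

2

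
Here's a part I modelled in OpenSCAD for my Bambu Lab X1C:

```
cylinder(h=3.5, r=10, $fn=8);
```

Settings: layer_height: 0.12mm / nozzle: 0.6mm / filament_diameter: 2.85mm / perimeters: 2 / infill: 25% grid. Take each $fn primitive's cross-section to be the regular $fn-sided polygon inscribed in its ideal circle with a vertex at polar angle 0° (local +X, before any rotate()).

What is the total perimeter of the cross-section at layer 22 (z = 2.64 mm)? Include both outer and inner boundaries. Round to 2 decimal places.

61.23 mm

At z = 2.64 mm: the r=10 cylinder contributes a regular 8-gon of circumradius 10 (perimeter = 2·8·10.000·sin(180°/8) = 61.23 mm). Overall, the cross-section is a single solid region. Total boundary length (outer) = 61.23 mm.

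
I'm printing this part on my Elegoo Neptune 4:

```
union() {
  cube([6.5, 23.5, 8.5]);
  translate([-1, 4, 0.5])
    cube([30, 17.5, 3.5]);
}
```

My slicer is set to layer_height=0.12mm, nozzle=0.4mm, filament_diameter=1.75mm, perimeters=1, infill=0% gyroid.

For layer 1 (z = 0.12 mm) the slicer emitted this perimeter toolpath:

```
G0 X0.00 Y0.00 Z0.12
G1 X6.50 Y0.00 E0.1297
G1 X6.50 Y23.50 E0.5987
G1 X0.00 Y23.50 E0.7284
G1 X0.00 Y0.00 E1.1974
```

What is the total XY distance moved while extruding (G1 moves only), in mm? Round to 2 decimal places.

60.00 mm

Sum the Euclidean lengths of each G1 segment: total = 60.00 mm.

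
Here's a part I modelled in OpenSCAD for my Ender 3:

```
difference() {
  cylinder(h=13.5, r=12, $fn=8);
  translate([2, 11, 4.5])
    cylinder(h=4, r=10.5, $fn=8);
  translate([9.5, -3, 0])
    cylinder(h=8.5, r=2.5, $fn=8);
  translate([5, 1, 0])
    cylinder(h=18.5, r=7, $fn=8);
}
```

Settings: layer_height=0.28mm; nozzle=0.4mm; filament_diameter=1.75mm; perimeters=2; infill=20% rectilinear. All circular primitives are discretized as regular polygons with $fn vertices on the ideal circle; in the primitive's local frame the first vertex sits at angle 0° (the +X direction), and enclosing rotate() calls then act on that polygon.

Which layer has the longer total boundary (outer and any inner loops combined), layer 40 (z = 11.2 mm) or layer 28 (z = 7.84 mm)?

layer 40 (z = 11.2 mm)

Layer 40 (z = 11.2): the r=12 cylinder gives a regular 8-gon of circumradius 12 (constant along its height) (perimeter = 2·8·12.000·sin(180°/8) = 73.48 mm); the cylinder at (2, 11) is absent (z outside [4.5, 8.5]); the cylinder at (9.5, -3) does not reach this height (z outside [0, 8.5]); the cylinder at (5, 1): section is a regular 8-gon, circumradius r=7 (perimeter = 2·8·7.000·sin(180°/8) = 42.86 mm); After the difference (first − rest): starting from the r=12 cylinder, the r=7 cylinder at (5, 1) partially overlaps it — only the 136.40 mm² overlap (of its 138.59 mm²) is removed, clipping the outline — boundary = 103.77 mm. So its perimeter = 103.77 mm. Layer 28 (z = 7.84): the cylinder: section is a regular 8-gon, circumradius r=12 (perimeter = 2·8·12.000·sin(180°/8) = 73.48 mm); the cylinder at (2, 11): section is a regular 8-gon, circumradius r=10.5 (perimeter = 2·8·10.500·sin(180°/8) = 64.29 mm); the r=2.5 cylinder at (9.5, -3) gives a regular 8-gon of circumradius 2.5 (constant along its height) (perimeter = 2·8·2.500·sin(180°/8) = 15.31 mm); the r=7 cylinder at (5, 1) contributes a regular 8-gon of circumradius 7 (perimeter = 2·8·7.000·sin(180°/8) = 42.86 mm); Taking the first minus the rest: starting from the r=12 cylinder, the r=10.5 cylinder at (2, 11) partially overlaps it — only the 130.03 mm² overlap (of its 311.83 mm²) is removed, clipping the outline; the r=2.5 cylinder at (9.5, -3) partially overlaps it — only the 14.16 mm² overlap (of its 17.68 mm²) is removed, clipping the outline; the r=7 cylinder at (5, 1) partially overlaps it — only the 71.74 mm² overlap (of its 138.59 mm²) is removed, clipping the outline — boundary = 72.27 mm. So its perimeter = 72.27 mm. Layer 40 is larger (103.77 vs 72.27 mm).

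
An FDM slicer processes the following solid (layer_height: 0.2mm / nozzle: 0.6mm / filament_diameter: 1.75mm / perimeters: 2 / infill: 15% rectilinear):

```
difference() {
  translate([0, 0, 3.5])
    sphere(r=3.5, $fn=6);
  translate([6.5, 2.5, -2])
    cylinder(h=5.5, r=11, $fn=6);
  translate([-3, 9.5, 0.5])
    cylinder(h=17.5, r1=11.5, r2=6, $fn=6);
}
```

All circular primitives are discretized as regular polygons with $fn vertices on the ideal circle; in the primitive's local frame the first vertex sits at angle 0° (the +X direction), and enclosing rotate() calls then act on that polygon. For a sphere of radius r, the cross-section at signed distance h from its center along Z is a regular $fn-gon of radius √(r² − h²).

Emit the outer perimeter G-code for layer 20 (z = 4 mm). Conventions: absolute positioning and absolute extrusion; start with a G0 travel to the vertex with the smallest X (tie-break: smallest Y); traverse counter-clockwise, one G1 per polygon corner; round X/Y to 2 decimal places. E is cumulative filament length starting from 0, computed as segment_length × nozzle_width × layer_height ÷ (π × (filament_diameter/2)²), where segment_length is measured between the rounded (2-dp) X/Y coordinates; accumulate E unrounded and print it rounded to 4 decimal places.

G0 X-3.46 Y0.00 Z4.00
G1 X-1.73 Y-3.00 E0.1728
G1 X1.73 Y-3.00 E0.3454
G1 X3.46 Y0.00 E0.5182
G1 X2.69 Y1.34 E0.5953
G1 X2.20 Y0.49 E0.6442
G1 X-3.18 Y0.49 E0.9126
G1 X-3.46 Y0.00 E0.9408

At z = 4 mm: the r=3.5 sphere contributes a regular 6-gon of circumradius √(3.5²−0.5²) = 3.464; the cylinder at (6.5, 2.5) is absent (z outside [-2, 3.5]); the cone at (-3, 9.5): at t=0.200 of its height the radius interpolates to r₁+(r₂−r₁)t = 10.400, giving a regular 6-gon of that circumradius; Taking the first minus the rest: starting from the r=3.5 sphere, the cone at (-3, 9.5) partially overlaps it — only the 11.90 mm² overlap (of its 281.01 mm²) is removed, clipping the outline — 1 connected region. The outline is a single polygon with 7 vertices. Extrusion per mm of travel: 0.6 × 0.2 / (π × 0.875²) = 0.049890. Accumulating E over each segment gives final E = 0.9408.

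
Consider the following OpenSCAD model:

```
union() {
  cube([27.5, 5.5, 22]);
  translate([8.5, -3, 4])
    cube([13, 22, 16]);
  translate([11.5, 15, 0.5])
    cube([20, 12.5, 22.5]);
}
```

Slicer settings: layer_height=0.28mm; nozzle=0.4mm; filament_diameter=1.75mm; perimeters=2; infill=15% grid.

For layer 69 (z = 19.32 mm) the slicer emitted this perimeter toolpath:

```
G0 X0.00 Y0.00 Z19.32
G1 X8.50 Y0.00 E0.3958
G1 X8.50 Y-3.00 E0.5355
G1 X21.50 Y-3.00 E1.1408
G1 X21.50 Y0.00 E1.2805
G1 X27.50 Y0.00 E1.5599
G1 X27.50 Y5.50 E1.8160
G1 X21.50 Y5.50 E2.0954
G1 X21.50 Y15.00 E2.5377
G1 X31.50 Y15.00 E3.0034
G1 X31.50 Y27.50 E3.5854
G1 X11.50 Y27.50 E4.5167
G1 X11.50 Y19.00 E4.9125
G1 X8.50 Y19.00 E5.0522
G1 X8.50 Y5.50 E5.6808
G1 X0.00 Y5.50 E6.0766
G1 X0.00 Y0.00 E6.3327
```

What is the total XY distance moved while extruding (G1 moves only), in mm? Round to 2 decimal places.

136.00 mm

Sum the Euclidean lengths of each G1 segment: total = 136.00 mm.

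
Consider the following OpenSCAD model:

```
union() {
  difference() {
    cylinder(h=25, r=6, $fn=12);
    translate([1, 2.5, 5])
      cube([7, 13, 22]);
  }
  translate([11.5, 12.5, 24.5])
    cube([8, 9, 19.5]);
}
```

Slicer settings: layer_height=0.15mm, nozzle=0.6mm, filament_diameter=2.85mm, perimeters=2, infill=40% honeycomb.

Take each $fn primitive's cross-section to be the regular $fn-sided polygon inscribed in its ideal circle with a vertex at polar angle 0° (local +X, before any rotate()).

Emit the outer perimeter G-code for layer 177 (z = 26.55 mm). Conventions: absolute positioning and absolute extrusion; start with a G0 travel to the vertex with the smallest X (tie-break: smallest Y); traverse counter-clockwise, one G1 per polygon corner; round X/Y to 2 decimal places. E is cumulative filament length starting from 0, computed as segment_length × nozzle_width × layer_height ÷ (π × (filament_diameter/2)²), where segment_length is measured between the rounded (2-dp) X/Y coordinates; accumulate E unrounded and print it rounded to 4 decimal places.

G0 X11.50 Y12.50 Z26.55
G1 X19.50 Y12.50 E0.1129
G1 X19.50 Y21.50 E0.2398
G1 X11.50 Y21.50 E0.3527
G1 X11.50 Y12.50 E0.4797

At z = 26.55 mm: the cylinder is absent (z outside [0, 25]); the 7×13 cube at (1, 2.5) contributes its full rectangle; Taking the first minus the rest: the first operand is absent here, so nothing remains; the cube at (11.5, 12.5) (footprint 8×9) is included at this height; Taking the union: only the 8×9 cube at (11.5, 12.5) is present, so the union is just that shape — 1 connected region. The outline is a single polygon with 4 vertices. Extrusion per mm of travel: 0.6 × 0.15 / (π × 1.425²) = 0.014108. Accumulating E over each segment gives final E = 0.4797.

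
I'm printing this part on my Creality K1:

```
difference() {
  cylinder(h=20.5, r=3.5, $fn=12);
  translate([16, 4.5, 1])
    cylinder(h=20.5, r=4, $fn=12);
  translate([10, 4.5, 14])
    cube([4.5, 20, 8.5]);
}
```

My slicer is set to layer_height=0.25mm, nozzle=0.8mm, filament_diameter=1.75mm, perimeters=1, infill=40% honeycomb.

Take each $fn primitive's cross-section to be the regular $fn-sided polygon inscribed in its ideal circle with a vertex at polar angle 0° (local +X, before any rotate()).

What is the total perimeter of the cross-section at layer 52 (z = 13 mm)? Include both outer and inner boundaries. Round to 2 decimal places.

At z = 13 mm: the cylinder: section is a regular 12-gon, circumradius r=3.5 (perimeter = 2·12·3.500·sin(180°/12) = 21.74 mm); the r=4 cylinder at (16, 4.5) contributes a regular 12-gon of circumradius 4 (perimeter = 2·12·4.000·sin(180°/12) = 24.85 mm); the cube at (10, 4.5) is absent (z outside [14, 22.5]); After the difference (first − rest): starting from the r=3.5 cylinder, the r=4 cylinder at (16, 4.5) misses the remaining region (no effect) — boundary = 21.74 mm. Overall, the cross-section is a single solid region. Total boundary length (outer) = 21.74 mm.

21.74 mm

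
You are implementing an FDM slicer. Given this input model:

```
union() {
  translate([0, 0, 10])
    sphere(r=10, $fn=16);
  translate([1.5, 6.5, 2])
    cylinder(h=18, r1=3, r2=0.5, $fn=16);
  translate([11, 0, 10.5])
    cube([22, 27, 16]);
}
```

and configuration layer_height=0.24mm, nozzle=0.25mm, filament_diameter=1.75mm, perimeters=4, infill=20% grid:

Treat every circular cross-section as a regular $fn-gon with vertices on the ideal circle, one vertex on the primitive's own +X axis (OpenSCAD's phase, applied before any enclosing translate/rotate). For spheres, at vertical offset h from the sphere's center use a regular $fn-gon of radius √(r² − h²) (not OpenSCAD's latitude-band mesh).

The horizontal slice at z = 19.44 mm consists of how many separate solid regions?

3

At z = 19.44 mm: the sphere: section is a regular 16-gon, circumradius = √(r²−h²) = √(10²−9.44²) = 3.299; the cone at (1.5, 6.5): at t=0.969 of its height the radius interpolates to r₁+(r₂−r₁)t = 0.578, giving a regular 16-gon of that circumradius; the 22×27 cube at (11, 0) contributes its full rectangle; Combining (union): the 3 present regions are separate (no shared area or edge), so areas and boundary lengths simply add and each stays a separate island — 3 connected regions. The result has 3 disconnected regions.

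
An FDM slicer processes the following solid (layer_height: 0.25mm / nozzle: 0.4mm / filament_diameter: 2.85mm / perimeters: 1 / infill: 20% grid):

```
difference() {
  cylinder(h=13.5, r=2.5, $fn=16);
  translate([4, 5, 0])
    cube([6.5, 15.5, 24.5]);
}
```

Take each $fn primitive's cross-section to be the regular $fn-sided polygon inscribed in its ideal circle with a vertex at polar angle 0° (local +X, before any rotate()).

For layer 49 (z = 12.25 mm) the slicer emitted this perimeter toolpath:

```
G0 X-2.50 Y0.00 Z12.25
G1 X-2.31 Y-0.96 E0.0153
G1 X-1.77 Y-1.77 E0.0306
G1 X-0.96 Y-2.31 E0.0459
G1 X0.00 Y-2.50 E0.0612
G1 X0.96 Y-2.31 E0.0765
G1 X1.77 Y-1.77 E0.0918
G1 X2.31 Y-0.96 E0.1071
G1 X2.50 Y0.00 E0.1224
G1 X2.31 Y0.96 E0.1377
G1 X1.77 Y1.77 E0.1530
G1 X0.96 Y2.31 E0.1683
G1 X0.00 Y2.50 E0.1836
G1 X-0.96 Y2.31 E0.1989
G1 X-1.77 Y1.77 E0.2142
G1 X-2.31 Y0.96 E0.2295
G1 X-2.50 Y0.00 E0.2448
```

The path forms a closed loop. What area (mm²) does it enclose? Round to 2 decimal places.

Apply the shoelace formula to the sequence of (X, Y) vertices; enclosed area = 19.16 mm².

19.16 mm²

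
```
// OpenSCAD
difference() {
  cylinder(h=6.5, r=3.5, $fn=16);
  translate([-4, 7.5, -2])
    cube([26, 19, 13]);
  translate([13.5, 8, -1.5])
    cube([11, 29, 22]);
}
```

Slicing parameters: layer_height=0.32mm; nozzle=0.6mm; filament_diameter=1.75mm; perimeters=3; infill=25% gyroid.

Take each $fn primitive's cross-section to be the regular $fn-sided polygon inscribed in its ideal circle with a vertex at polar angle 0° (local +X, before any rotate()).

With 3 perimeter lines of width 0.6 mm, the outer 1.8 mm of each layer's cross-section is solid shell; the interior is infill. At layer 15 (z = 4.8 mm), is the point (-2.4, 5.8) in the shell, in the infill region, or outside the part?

At z = 4.8 mm: the r=3.5 cylinder gives a regular 16-gon of circumradius 3.5 (constant along its height); the cube at (-4, 7.5) is present — its section is the full 26×19 rectangle; the cube at (13.5, 8) (footprint 11×29) is included at this height; Subtracting the remaining from the first: starting from the r=3.5 cylinder, the 26×19 cube at (-4, 7.5) misses the remaining region (no effect); the 11×29 cube at (13.5, 8) misses the remaining region (no effect) — 1 connected region. Overall, the cross-section is a single solid region. The nearest boundary edge runs (-2.47, 2.47)→(-1.34, 3.23); distance from the point to it = 2.78 mm. The point is not inside any of the regions above, so it lies outside the cross-section (2.78 mm from the nearest boundary).

outside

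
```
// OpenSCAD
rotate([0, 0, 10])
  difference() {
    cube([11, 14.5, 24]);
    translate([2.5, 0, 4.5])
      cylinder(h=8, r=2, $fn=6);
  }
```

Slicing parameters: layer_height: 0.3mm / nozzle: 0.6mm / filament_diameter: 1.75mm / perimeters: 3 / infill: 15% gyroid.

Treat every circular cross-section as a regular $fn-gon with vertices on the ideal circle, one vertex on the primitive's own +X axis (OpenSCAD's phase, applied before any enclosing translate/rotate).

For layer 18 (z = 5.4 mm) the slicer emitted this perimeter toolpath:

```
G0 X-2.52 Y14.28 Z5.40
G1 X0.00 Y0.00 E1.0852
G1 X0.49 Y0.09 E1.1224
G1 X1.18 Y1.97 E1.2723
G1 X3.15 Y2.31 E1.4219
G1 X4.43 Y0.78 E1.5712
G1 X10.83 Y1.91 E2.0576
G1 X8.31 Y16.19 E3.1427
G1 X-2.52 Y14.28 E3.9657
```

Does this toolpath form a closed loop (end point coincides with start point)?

Start point (G0): (-2.52, 14.28). End point (last G1): the path returns to the start — closed.

yes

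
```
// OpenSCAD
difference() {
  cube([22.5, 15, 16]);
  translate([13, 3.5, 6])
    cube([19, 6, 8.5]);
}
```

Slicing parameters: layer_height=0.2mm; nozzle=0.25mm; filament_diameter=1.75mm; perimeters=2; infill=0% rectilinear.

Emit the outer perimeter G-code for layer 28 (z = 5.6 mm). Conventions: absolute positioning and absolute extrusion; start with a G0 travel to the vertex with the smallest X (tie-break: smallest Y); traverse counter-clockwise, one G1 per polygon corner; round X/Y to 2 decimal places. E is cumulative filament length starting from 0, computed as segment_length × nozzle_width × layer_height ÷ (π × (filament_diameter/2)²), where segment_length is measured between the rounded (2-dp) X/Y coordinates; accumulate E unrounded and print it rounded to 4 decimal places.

At z = 5.6 mm: the cube (footprint 22.5×15) is included at this height; the cube at (13, 3.5) is absent (z outside [6, 14.5]); Subtracting the remaining from the first: none of the subtracted shapes is present at this height, so the 22.5×15 cube is unchanged — 1 connected region. The outline is a single polygon with 4 vertices. Extrusion per mm of travel: 0.25 × 0.2 / (π × 0.875²) = 0.020788. Accumulating E over each segment gives final E = 1.5591.

G0 X0.00 Y0.00 Z5.60
G1 X22.50 Y0.00 E0.4677
G1 X22.50 Y15.00 E0.7795
G1 X0.00 Y15.00 E1.2473
G1 X0.00 Y0.00 E1.5591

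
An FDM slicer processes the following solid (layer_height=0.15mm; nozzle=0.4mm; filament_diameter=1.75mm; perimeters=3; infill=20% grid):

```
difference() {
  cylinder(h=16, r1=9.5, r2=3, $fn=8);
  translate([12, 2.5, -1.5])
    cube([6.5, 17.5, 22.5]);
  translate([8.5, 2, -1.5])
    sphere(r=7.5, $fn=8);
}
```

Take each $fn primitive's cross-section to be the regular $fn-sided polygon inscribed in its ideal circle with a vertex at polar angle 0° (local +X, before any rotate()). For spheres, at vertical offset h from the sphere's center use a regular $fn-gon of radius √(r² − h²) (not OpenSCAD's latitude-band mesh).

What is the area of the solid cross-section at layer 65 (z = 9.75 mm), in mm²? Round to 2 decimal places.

At z = 9.75 mm: the cone contributes a regular 8-gon of circumradius 5.539 (interpolated between r1=9.5 and r2=3 at t=0.609) (area = (8/2)·5.539²·sin(360°/8) = 86.78 mm²); the cube at (12, 2.5) is present — its section is the full 6.5×17.5 rectangle (area 113.75 mm²); the sphere at (8.5, 2) is absent (|z−center|=11.250 > r=7.5); Taking the first minus the rest: starting from the cone (86.78 mm²), the 6.5×17.5 cube at (12, 2.5) misses the remaining region (no effect) — area = 86.78 mm². Overall, the cross-section is a single solid region. Net area = 86.78 mm².

86.78 mm²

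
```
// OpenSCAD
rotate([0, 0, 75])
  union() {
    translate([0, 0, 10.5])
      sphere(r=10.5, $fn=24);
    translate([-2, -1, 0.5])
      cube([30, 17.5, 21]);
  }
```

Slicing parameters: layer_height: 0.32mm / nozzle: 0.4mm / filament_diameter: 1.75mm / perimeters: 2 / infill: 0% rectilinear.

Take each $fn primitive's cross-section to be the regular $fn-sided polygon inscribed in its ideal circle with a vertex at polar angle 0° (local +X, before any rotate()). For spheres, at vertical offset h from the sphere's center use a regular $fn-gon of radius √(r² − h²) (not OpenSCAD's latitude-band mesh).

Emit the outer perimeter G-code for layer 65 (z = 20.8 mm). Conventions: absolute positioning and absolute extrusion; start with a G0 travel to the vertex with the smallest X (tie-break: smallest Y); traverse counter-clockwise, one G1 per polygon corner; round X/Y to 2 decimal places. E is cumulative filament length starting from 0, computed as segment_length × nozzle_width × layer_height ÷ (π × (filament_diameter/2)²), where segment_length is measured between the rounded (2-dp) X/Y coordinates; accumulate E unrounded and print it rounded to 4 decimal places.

At z = 20.8 mm: the sphere: section is a regular 24-gon, circumradius = √(r²−h²) = √(10.5²−10.3²) = 2.040; the cube at (-2, -1) is present — its section is the full 30×17.5 rectangle; Combining (union): the regions partially overlap (shared area 10.33 mm²), so overlapping operands fuse into one piece — 1 connected region; (whole slice rotated 75° about Z — lengths, areas and connectivity unchanged). The outline is a single polygon with 18 vertices. Extrusion per mm of travel: 0.4 × 0.32 / (π × 0.875²) = 0.053216. Accumulating E over each segment gives final E = 5.0962.

G0 X-16.46 Y2.34 Z20.80
G1 X-0.81 Y-1.85 E0.8622
G1 X-0.53 Y-1.97 E0.8784
G1 X-0.23 Y-2.01 E0.8945
G1 X0.45 Y-2.19 E0.9319
G1 X0.51 Y-1.97 E0.9441
G1 X0.53 Y-1.97 E0.9451
G1 X1.02 Y-1.77 E0.9733
G1 X1.44 Y-1.44 E1.0017
G1 X1.77 Y-1.02 E1.0301
G1 X1.97 Y-0.53 E1.0583
G1 X2.04 Y0.00 E1.0867
G1 X1.97 Y0.53 E1.1152
G1 X1.77 Y1.02 E1.1434
G1 X1.44 Y1.44 E1.1718
G1 X1.43 Y1.46 E1.1730
G1 X8.21 Y26.79 E2.5684
G1 X-8.69 Y31.32 E3.4995
G1 X-16.46 Y2.34 E5.0962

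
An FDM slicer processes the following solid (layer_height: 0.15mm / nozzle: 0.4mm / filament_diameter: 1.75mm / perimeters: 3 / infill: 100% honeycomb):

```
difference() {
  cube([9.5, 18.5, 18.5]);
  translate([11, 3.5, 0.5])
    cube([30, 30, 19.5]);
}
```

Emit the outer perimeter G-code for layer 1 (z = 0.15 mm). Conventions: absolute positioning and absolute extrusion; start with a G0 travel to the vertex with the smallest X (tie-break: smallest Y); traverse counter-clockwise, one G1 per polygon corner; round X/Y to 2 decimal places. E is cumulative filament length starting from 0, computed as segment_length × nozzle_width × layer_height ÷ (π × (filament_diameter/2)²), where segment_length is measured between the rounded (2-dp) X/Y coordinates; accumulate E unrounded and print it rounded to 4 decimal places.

G0 X0.00 Y0.00 Z0.15
G1 X9.50 Y0.00 E0.2370
G1 X9.50 Y18.50 E0.6985
G1 X0.00 Y18.50 E0.9354
G1 X0.00 Y0.00 E1.3969

At z = 0.15 mm: the cube (footprint 9.5×18.5) is included at this height; the cube at (11, 3.5) is absent (z outside [0.5, 20]); Subtracting the remaining from the first: none of the subtracted shapes is present at this height, so the 9.5×18.5 cube is unchanged — 1 connected region. The outline is a single polygon with 4 vertices. Extrusion per mm of travel: 0.4 × 0.15 / (π × 0.875²) = 0.024945. Accumulating E over each segment gives final E = 1.3969.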